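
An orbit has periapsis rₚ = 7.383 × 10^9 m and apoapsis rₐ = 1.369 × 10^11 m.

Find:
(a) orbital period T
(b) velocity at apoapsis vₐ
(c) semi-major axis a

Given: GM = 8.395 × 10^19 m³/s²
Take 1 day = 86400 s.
rₚ = 7.383 × 10^9 m
rₐ = 1.369 × 10^11 m
GM = 8.395 × 10^19 m³/s²
a = (rₚ + rₐ)/2 = 7.21415 × 10^10 m
e = (rₐ − rₚ)/(rₐ + rₚ) = (1.29517 × 10^11) / (1.44283 × 10^11) = 0.897659
(a) a³ = 3.75453 × 10^32 m³;  T = 2π √(a³/GM) = 2π × 2.11479 × 10^6 s = 1.32876 × 10^7 s ≈ 153.8 days
(b) vₐ² = GM (2/rₐ − 1/a) = 8.395 × 10^19 × (1.46092 × 10^-11 − 1.38616 × 10^-11) = 6.27574 × 10^7 m²/s²;  vₐ = 7921.96 m/s ≈ 7.922 km/s
(c) a = 7.21415 × 10^10 m ≈ 7.214 × 10^10 m

Final answer:
(a) orbital period T = 153.8 days
(b) velocity at apoapsis vₐ = 7.922 km/s
(c) semi-major axis a = 7.214 × 10^10 m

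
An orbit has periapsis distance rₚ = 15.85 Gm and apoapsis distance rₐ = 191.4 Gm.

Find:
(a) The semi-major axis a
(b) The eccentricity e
rₚ = 15.85 Gm = 1.585 × 10^10 m
rₐ = 191.4 Gm = 1.914 × 10^11 m
(a) a = (rₚ + rₐ)/2 = 1.03625 × 10^11 m ≈ 103.6 Gm
(b) e = (rₐ − rₚ)/(rₐ + rₚ) = (1.7555 × 10^11) / (2.0725 × 10^11) = 0.847045

Final answer:
(a) a = 103.6 Gm
(b) e = 0.847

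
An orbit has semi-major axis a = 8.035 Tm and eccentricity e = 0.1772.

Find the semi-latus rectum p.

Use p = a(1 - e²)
a = 8.035 Tm = 8.035 × 10^12 m
e = 0.1772,  e² = 0.0313998,  1 − e² = 0.9686
p = a(1 − e²) = 8.035 × 10^12 m × 0.9686 = 7.7827 × 10^12 m ≈ 7.783 Tm

Final answer: p = 7.783 Tm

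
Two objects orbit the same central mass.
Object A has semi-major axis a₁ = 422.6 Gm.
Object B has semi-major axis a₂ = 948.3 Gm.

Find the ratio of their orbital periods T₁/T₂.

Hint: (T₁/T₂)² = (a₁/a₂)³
a₁ = 422.6 Gm = 4.226 × 10^11 m
a₂ = 948.3 Gm = 9.483 × 10^11 m
a₁/a₂ = 0.44564
T₁/T₂ = (a₁/a₂)^(3/2) = (0.44564)^1.5 = 0.297492

Final answer: T₁/T₂ = 0.2975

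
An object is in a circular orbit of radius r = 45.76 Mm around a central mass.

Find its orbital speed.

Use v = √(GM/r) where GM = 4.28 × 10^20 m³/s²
r = 45.76 Mm = 4.576 × 10^7 m
GM = 4.28 × 10^20 m³/s²
GM/r = (4.28 × 10^20) / (4.576 × 10^7) = 9.35315 × 10^12 m²/s²
v = √(GM/r) = 3.05829 × 10^6 m/s ≈ 3058 km/s

Final answer: 3058 km/s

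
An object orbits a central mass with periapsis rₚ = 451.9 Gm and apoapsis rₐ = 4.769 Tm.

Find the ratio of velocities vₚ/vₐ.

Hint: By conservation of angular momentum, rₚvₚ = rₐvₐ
rₚ = 451.9 Gm = 4.519 × 10^11 m
rₐ = 4.769 Tm = 4.769 × 10^12 m
rₚvₚ = rₐvₐ  ⇒  vₚ/vₐ = rₐ/rₚ
vₚ/vₐ = (4.769 × 10^12) / (4.519 × 10^11) = 10.5532

Final answer: vₚ/vₐ = 10.55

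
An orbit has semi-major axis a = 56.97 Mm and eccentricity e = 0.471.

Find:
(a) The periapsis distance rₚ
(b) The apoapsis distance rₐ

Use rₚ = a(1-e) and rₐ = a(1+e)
a = 56.97 Mm = 5.697 × 10^7 m
e = 0.471:  1 − e = 0.529,  1 + e = 1.471
(a) rₚ = a(1 − e) = 5.697 × 10^7 m × 0.529 = 3.01371 × 10^7 m ≈ 30.14 Mm
(b) rₐ = a(1 + e) = 5.697 × 10^7 m × 1.471 = 8.38029 × 10^7 m ≈ 83.8 Mm

Final answer:
(a) rₚ = 30.14 Mm
(b) rₐ = 83.8 Mm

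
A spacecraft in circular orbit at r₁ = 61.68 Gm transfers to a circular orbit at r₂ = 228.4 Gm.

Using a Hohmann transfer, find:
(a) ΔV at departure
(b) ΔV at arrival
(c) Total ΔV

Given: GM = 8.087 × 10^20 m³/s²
r₁ = 61.68 Gm = 6.168 × 10^10 m
r₂ = 228.4 Gm = 2.284 × 10^11 m
GM = 8.087 × 10^20 m³/s²
Transfer ellipse: a_t = (r₁ + r₂)/2 = 1.4504 × 10^11 m
Circular speed at r₁: v₁ = √(GM/r₁) = 114504 m/s
Transfer speed at r₁ (periapsis): v₁ₜ = √(GM(2/r₁ − 1/a_t)) = 143690 m/s
(a) ΔV₁ = v₁ₜ − v₁ = 29185.5 m/s ≈ 29.19 km/s
Circular speed at r₂: v₂ = √(GM/r₂) = 59503.9 m/s
Transfer speed at r₂ (apoapsis): v₂ₜ = √(GM(2/r₂ − 1/a_t)) = 38803.8 m/s
(b) ΔV₂ = v₂ − v₂ₜ = 20700.2 m/s ≈ 20.7 km/s
(c) ΔV_total = ΔV₁ + ΔV₂ = 49885.6 m/s ≈ 49.89 km/s

Final answer:
(a) ΔV₁ = 29.19 km/s
(b) ΔV₂ = 20.7 km/s
(c) ΔV_total = 49.89 km/s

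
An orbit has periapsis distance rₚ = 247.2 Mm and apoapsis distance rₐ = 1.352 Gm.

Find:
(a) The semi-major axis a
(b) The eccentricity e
rₚ = 247.2 Mm = 2.472 × 10^8 m
rₐ = 1.352 Gm = 1.352 × 10^9 m
(a) a = (rₚ + rₐ)/2 = 7.996 × 10^8 m ≈ 799.6 Mm
(b) e = (rₐ − rₚ)/(rₐ + rₚ) = (1.1048 × 10^9) / (1.5992 × 10^9) = 0.690845

Final answer:
(a) a = 799.6 Mm
(b) e = 0.6908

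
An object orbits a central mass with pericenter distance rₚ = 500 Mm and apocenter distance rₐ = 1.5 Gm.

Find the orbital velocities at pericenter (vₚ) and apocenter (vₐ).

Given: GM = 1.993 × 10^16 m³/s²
rₚ = 500 Mm = 5 × 10^8 m
rₐ = 1.5 Gm = 1.5 × 10^9 m
GM = 1.993 × 10^16 m³/s²
a = (rₚ + rₐ)/2 = 1 × 10^9 m
Vis-viva: v² = GM (2/r − 1/a)
vₚ² = 1.993 × 10^16 × (4 × 10^-9 − 1 × 10^-9) = 5.979 × 10^7 m²/s²
vₚ = 7732.4 m/s ≈ 7.732 km/s
vₐ² = 1.993 × 10^16 × (1.33333 × 10^-9 − 1 × 10^-9) = 6.64333 × 10^6 m²/s²
vₐ = 2577.47 m/s ≈ 2.577 km/s

Final answer: vₚ = 7.732 km/s, vₐ = 2.577 km/s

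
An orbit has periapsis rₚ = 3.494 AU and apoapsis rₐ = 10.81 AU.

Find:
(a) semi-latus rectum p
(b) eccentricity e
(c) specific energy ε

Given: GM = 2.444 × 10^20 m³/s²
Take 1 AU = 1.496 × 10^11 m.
rₚ = 3.494 AU = 5.22702 × 10^11 m
rₐ = 10.81 AU = 1.61718 × 10^12 m
GM = 2.444 × 10^20 m³/s²
a = (rₚ + rₐ)/2 = 1.06994 × 10^12 m
e = (rₐ − rₚ)/(rₐ + rₚ) = (1.09447 × 10^12) / (2.13988 × 10^12) = 0.511465
(a) 1 − e² = 0.738403;  p = a(1 − e²) = 1.06994 × 10^12 × 0.738403 = 7.90047 × 10^11 m ≈ 5.281 AU
(b) e = 0.511465 ≈ 0.5115
(c) 2a = 2.13988 × 10^12 m;  ε = −GM/(2a) = -1.14212 × 10^8 J/kg ≈ -114.2 MJ/kg

Final answer:
(a) semi-latus rectum p = 5.281 AU
(b) eccentricity e = 0.5115
(c) specific energy ε = -114.2 MJ/kg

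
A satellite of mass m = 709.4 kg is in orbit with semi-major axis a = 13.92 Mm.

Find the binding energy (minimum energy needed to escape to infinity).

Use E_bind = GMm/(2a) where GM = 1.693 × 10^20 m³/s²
a = 13.92 Mm = 1.392 × 10^7 m
GM = 1.693 × 10^20 m³/s²
m = 709.4 kg
GMm = 1.693 × 10^20 × 709.4 = 1.20101 × 10^23 m³·kg/s²
2a = 2.784 × 10^7 m
E_bind = GMm/(2a) = 4.31399 × 10^15 J ≈ 4.314 PJ

Final answer: 4.314 PJ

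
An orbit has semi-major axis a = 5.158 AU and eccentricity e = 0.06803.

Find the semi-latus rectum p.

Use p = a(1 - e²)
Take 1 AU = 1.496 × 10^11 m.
a = 5.158 AU = 7.71637 × 10^11 m
e = 0.06803,  e² = 0.00462808,  1 − e² = 0.995372
p = a(1 − e²) = 7.71637 × 10^11 m × 0.995372 = 7.68066 × 10^11 m ≈ 5.134 AU

Final answer: p = 5.134 AU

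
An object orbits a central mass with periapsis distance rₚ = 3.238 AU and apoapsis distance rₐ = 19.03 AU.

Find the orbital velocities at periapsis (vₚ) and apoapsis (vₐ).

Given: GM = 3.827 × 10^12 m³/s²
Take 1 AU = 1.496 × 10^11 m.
rₚ = 3.238 AU = 4.84405 × 10^11 m
rₐ = 19.03 AU = 2.84689 × 10^12 m
GM = 3.827 × 10^12 m³/s²
a = (rₚ + rₐ)/2 = 1.66565 × 10^12 m
Vis-viva: v² = GM (2/r − 1/a)
vₚ² = 3.827 × 10^12 × (4.12878 × 10^-12 − 6.00368 × 10^-13) = 13.5032 m²/s²
vₚ = 3.67467 m/s ≈ 3.675 m/s
vₐ² = 3.827 × 10^12 × (7.02521 × 10^-13 − 6.00368 × 10^-13) = 0.390943 m²/s²
vₐ = 0.625255 m/s ≈ 0.6253 m/s

Final answer: vₚ = 3.675 m/s, vₐ = 0.6253 m/s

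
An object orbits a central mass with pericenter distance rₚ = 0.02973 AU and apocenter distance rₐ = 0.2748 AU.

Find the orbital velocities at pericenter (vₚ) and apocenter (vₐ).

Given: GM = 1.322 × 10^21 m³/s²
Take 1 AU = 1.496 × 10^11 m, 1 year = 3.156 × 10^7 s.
rₚ = 0.02973 AU = 4.44761 × 10^9 m
rₐ = 0.2748 AU = 4.11101 × 10^10 m
GM = 1.322 × 10^21 m³/s²
a = (rₚ + rₐ)/2 = 2.27788 × 10^10 m
Vis-viva: v² = GM (2/r − 1/a)
vₚ² = 1.322 × 10^21 × (4.4968 × 10^-10 − 4.39004 × 10^-11) = 5.36441 × 10^11 m²/s²
vₚ = 732421 m/s ≈ 154.5 AU/year
vₐ² = 1.322 × 10^21 × (4.86499 × 10^-11 − 4.39004 × 10^-11) = 6.27882 × 10^9 m²/s²
vₐ = 79239 m/s ≈ 16.72 AU/year

Final answer: vₚ = 154.5 AU/year, vₐ = 16.72 AU/year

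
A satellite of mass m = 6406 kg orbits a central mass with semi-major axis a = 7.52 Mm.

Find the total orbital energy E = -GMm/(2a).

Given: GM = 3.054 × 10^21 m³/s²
a = 7.52 Mm = 7.52 × 10^6 m
GM = 3.054 × 10^21 m³/s²
2a = 1.504 × 10^7 m
GMm = 3.054 × 10^21 × 6406 = 1.95639 × 10^25 m³·kg/s²
E = −GMm/(2a) = -1.30079 × 10^18 J ≈ -1.301 EJ

Final answer: -1.301 EJ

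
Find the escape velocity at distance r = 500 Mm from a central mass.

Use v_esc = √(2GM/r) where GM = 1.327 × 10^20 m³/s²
r = 500 Mm = 5 × 10^8 m
GM = 1.327 × 10^20 m³/s²
2GM/r = 2 × (1.327 × 10^20) / (5 × 10^8) = 5.308 × 10^11 m²/s²
v_esc = √(2GM/r) = 728560 m/s ≈ 728.6 km/s

Final answer: 728.6 km/s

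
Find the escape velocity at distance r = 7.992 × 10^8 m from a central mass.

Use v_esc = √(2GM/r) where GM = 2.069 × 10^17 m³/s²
r = 7.992 × 10^8 m
GM = 2.069 × 10^17 m³/s²
2GM/r = 2 × (2.069 × 10^17) / (7.992 × 10^8) = 5.17768 × 10^8 m²/s²
v_esc = √(2GM/r) = 22754.5 m/s ≈ 22.75 km/s

Final answer: 22.75 km/s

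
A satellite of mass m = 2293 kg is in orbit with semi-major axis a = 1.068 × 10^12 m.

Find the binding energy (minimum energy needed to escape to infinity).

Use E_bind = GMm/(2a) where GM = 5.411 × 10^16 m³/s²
a = 1.068 × 10^12 m
GM = 5.411 × 10^16 m³/s²
m = 2293 kg
GMm = 5.411 × 10^16 × 2293 = 1.24074 × 10^20 m³·kg/s²
2a = 2.136 × 10^12 m
E_bind = GMm/(2a) = 5.80872 × 10^7 J ≈ 58.09 MJ

Final answer: 58.09 MJ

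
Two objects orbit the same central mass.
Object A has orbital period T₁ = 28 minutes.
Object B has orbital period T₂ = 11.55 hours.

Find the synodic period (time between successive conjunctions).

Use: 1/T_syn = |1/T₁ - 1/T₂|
T₁ = 28 minutes = 1680 s
T₂ = 11.55 hours = 41580 s
1/T₁ = 0.000595238 s⁻¹
1/T₂ = 2.405 × 10^-5 s⁻¹
|1/T₁ − 1/T₂| = 0.000571188 s⁻¹
T_syn = 1 / |1/T₁ − 1/T₂| = 1750.74 s ≈ 29.18 minutes

Final answer: T_syn = 29.18 minutes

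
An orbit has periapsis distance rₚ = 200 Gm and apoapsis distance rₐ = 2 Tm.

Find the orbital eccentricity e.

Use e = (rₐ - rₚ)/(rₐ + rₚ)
rₚ = 200 Gm = 2 × 10^11 m
rₐ = 2 Tm = 2 × 10^12 m
rₐ − rₚ = 1.8 × 10^12 m
rₐ + rₚ = 2.2 × 10^12 m
e = (rₐ − rₚ)/(rₐ + rₚ) = 0.818182

Final answer: e = 0.8182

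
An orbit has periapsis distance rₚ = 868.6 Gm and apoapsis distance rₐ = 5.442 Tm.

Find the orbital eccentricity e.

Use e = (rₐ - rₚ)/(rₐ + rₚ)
rₚ = 868.6 Gm = 8.686 × 10^11 m
rₐ = 5.442 Tm = 5.442 × 10^12 m
rₐ − rₚ = 4.5734 × 10^12 m
rₐ + rₚ = 6.3106 × 10^12 m
e = (rₐ − rₚ)/(rₐ + rₚ) = 0.724717

Final answer: e = 0.7247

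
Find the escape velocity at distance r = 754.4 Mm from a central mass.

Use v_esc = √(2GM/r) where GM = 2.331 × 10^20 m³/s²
r = 754.4 Mm = 7.544 × 10^8 m
GM = 2.331 × 10^20 m³/s²
2GM/r = 2 × (2.331 × 10^20) / (7.544 × 10^8) = 6.17975 × 10^11 m²/s²
v_esc = √(2GM/r) = 786114 m/s ≈ 786.1 km/s

Final answer: 786.1 km/s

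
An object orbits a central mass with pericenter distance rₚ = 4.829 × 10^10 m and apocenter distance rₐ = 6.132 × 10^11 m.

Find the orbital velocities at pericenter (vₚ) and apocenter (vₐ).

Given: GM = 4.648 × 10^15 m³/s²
rₚ = 4.829 × 10^10 m
rₐ = 6.132 × 10^11 m
GM = 4.648 × 10^15 m³/s²
a = (rₚ + rₐ)/2 = 3.30745 × 10^11 m
Vis-viva: v² = GM (2/r − 1/a)
vₚ² = 4.648 × 10^15 × (4.14164 × 10^-11 − 3.02348 × 10^-12) = 178451 m²/s²
vₚ = 422.434 m/s ≈ 422.4 m/s
vₐ² = 4.648 × 10^15 × (3.26158 × 10^-12 − 3.02348 × 10^-12) = 1106.69 m²/s²
vₐ = 33.267 m/s ≈ 33.27 m/s

Final answer: vₚ = 422.4 m/s, vₐ = 33.27 m/s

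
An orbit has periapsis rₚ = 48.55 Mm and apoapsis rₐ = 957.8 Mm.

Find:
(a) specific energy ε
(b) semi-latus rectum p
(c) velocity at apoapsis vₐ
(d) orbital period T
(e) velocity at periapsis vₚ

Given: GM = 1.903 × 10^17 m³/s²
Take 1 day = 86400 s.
rₚ = 48.55 Mm = 4.855 × 10^7 m
rₐ = 957.8 Mm = 9.578 × 10^8 m
GM = 1.903 × 10^17 m³/s²
a = (rₚ + rₐ)/2 = 5.03175 × 10^8 m
e = (rₐ − rₚ)/(rₐ + rₚ) = (9.0925 × 10^8) / (1.00635 × 10^9) = 0.903513
(a) 2a = 1.00635 × 10^9 m;  ε = −GM/(2a) = -1.89099 × 10^8 J/kg ≈ -189.1 MJ/kg
(b) 1 − e² = 0.183665;  p = a(1 − e²) = 5.03175 × 10^8 × 0.183665 = 9.24155 × 10^7 m ≈ 92.42 Mm
(c) vₐ² = GM (2/rₐ − 1/a) = 1.903 × 10^17 × (2.08812 × 10^-9 − 1.98738 × 10^-9) = 1.91705 × 10^7 m²/s²;  vₐ = 4378.42 m/s ≈ 4.378 km/s
(d) a³ = 1.27396 × 10^26 m³;  T = 2π √(a³/GM) = 2π × 25873.7 s = 162569 s ≈ 1.882 days
(e) vₚ² = GM (2/rₚ − 1/a) = 1.903 × 10^17 × (4.11946 × 10^-8 − 1.98738 × 10^-9) = 7.46114 × 10^9 m²/s²;  vₚ = 86377.9 m/s ≈ 86.38 km/s

Final answer:
(a) specific energy ε = -189.1 MJ/kg
(b) semi-latus rectum p = 92.42 Mm
(c) velocity at apoapsis vₐ = 4.378 km/s
(d) orbital period T = 1.882 days
(e) velocity at periapsis vₚ = 86.38 km/s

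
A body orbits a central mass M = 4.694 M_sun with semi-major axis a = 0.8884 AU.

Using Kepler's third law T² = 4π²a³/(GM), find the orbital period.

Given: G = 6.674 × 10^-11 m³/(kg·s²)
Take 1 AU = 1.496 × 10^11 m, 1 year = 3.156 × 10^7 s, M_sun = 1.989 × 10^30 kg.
M = 4.694 M_sun = 9.33637 × 10^30 kg
GM = G × M = 6.674 × 10^-11 × 9.33637 × 10^30 = 6.23109 × 10^20 m³/s²
a = 0.8884 AU = 1.32905 × 10^11 m
a³ = 2.34758 × 10^33 m³
T = 2π √(a³/GM) = 2π √((2.34758 × 10^33) / (6.23109 × 10^20)) = 2π × 1.94101 × 10^6 s
T = 1.21957 × 10^7 s ≈ 0.3864 years

Final answer: 0.3864 years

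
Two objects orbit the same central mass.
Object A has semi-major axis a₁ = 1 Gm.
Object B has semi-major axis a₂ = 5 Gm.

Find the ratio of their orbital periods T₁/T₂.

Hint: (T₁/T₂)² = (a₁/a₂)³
a₁ = 1 Gm = 1 × 10^9 m
a₂ = 5 Gm = 5 × 10^9 m
a₁/a₂ = 0.2
T₁/T₂ = (a₁/a₂)^(3/2) = (0.2)^1.5 = 0.0894427

Final answer: T₁/T₂ = 0.08944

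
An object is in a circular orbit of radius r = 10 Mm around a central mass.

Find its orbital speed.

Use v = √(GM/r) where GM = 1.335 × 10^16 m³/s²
r = 10 Mm = 1 × 10^7 m
GM = 1.335 × 10^16 m³/s²
GM/r = (1.335 × 10^16) / (1 × 10^7) = 1.335 × 10^9 m²/s²
v = √(GM/r) = 36537.7 m/s ≈ 36.54 km/s

Final answer: 36.54 km/s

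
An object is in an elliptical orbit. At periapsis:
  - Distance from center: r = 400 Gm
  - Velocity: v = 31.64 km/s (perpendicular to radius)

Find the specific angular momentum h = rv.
r = 400 Gm = 4 × 10^11 m
v = 31.64 km/s = 31640 m/s
h = rv = 4 × 10^11 × 31640 = 1.2656 × 10^16 m²/s ≈ 1.266 × 10^16 m²/s

Final answer: h = 1.266 × 10^16 m²/s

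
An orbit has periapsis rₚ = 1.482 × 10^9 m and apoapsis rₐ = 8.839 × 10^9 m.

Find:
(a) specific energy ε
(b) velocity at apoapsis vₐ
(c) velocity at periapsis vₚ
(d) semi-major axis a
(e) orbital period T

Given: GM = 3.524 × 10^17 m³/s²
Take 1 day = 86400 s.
rₚ = 1.482 × 10^9 m
rₐ = 8.839 × 10^9 m
GM = 3.524 × 10^17 m³/s²
a = (rₚ + rₐ)/2 = 5.1605 × 10^9 m
e = (rₐ − rₚ)/(rₐ + rₚ) = (7.357 × 10^9) / (1.0321 × 10^10) = 0.712819
(a) 2a = 1.0321 × 10^10 m;  ε = −GM/(2a) = -3.4144 × 10^7 J/kg ≈ -34.14 MJ/kg
(b) vₐ² = GM (2/rₐ − 1/a) = 3.524 × 10^17 × (2.2627 × 10^-10 − 1.9378 × 10^-10) = 1.14496 × 10^7 m²/s²;  vₐ = 3383.72 m/s ≈ 3.384 km/s
(c) vₚ² = GM (2/rₚ − 1/a) = 3.524 × 10^17 × (1.34953 × 10^-9 − 1.9378 × 10^-10) = 4.07286 × 10^8 m²/s²;  vₚ = 20181.3 m/s ≈ 20.18 km/s
(d) a = 5.1605 × 10^9 m ≈ 5.16 × 10^9 m
(e) a³ = 1.37428 × 10^29 m³;  T = 2π √(a³/GM) = 2π × 624482 s = 3.92373 × 10^6 s ≈ 45.41 days

Final answer:
(a) specific energy ε = -34.14 MJ/kg
(b) velocity at apoapsis vₐ = 3.384 km/s
(c) velocity at periapsis vₚ = 20.18 km/s
(d) semi-major axis a = 5.16 × 10^9 m
(e) orbital period T = 45.41 days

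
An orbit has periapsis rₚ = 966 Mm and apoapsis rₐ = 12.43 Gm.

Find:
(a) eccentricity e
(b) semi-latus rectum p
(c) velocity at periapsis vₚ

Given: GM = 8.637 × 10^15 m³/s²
rₚ = 966 Mm = 9.66 × 10^8 m
rₐ = 12.43 Gm = 1.243 × 10^10 m
GM = 8.637 × 10^15 m³/s²
a = (rₚ + rₐ)/2 = 6.698 × 10^9 m
e = (rₐ − rₚ)/(rₐ + rₚ) = (1.1464 × 10^10) / (1.3396 × 10^10) = 0.855778
(a) e = 0.855778 ≈ 0.8558
(b) 1 − e² = 0.267644;  p = a(1 − e²) = 6.698 × 10^9 × 0.267644 = 1.79268 × 10^9 m ≈ 1.793 Gm
(c) vₚ² = GM (2/rₚ − 1/a) = 8.637 × 10^15 × (2.07039 × 10^-9 − 1.49298 × 10^-10) = 1.65925 × 10^7 m²/s²;  vₚ = 4073.39 m/s ≈ 4.073 km/s

Final answer:
(a) eccentricity e = 0.8558
(b) semi-latus rectum p = 1.793 Gm
(c) velocity at periapsis vₚ = 4.073 km/s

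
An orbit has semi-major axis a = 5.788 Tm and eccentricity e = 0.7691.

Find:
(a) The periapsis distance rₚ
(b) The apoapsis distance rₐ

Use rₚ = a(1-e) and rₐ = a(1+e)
a = 5.788 Tm = 5.788 × 10^12 m
e = 0.7691:  1 − e = 0.2309,  1 + e = 1.7691
(a) rₚ = a(1 − e) = 5.788 × 10^12 m × 0.2309 = 1.33645 × 10^12 m ≈ 1.336 Tm
(b) rₐ = a(1 + e) = 5.788 × 10^12 m × 1.7691 = 1.02396 × 10^13 m ≈ 10.24 Tm

Final answer:
(a) rₚ = 1.336 Tm
(b) rₐ = 10.24 Tm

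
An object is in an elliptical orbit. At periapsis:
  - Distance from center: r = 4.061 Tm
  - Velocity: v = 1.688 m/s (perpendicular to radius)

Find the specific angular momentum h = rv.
r = 4.061 Tm = 4.061 × 10^12 m
v = 1.688 m/s
h = rv = 4.061 × 10^12 × 1.688 = 6.85497 × 10^12 m²/s ≈ 6.855 × 10^12 m²/s

Final answer: h = 6.855 × 10^12 m²/s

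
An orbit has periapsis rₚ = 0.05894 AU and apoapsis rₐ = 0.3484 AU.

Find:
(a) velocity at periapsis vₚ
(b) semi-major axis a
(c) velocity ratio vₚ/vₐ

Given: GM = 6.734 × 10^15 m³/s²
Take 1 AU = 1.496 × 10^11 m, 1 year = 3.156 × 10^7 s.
rₚ = 0.05894 AU = 8.81742 × 10^9 m
rₐ = 0.3484 AU = 5.21206 × 10^10 m
GM = 6.734 × 10^15 m³/s²
a = (rₚ + rₐ)/2 = 3.0469 × 10^10 m
e = (rₐ − rₚ)/(rₐ + rₚ) = (4.33032 × 10^10) / (6.09381 × 10^10) = 0.71061
(a) vₚ² = GM (2/rₚ − 1/a) = 6.734 × 10^15 × (2.26824 × 10^-10 − 3.28202 × 10^-11) = 1.30642 × 10^6 m²/s²;  vₚ = 1142.99 m/s ≈ 0.2411 AU/year
(b) a = 3.0469 × 10^10 m ≈ 0.2037 AU
(c) vₚ/vₐ = rₐ/rₚ (angular momentum) = (5.21206 × 10^10) / (8.81742 × 10^9) = 5.9111 ≈ 5.911

Final answer:
(a) velocity at periapsis vₚ = 0.2411 AU/year
(b) semi-major axis a = 0.2037 AU
(c) velocity ratio vₚ/vₐ = 5.911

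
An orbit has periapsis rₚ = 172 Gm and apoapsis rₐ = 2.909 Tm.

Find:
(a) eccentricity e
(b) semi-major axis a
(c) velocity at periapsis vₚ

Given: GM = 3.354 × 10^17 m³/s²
rₚ = 172 Gm = 1.72 × 10^11 m
rₐ = 2.909 Tm = 2.909 × 10^12 m
GM = 3.354 × 10^17 m³/s²
a = (rₚ + rₐ)/2 = 1.5405 × 10^12 m
e = (rₐ − rₚ)/(rₐ + rₚ) = (2.737 × 10^12) / (3.081 × 10^12) = 0.888348
(a) e = 0.888348 ≈ 0.8883
(b) a = 1.5405 × 10^12 m ≈ 1.54 Tm
(c) vₚ² = GM (2/rₚ − 1/a) = 3.354 × 10^17 × (1.16279 × 10^-11 − 6.4914 × 10^-13) = 3.68228 × 10^6 m²/s²;  vₚ = 1918.93 m/s ≈ 1.919 km/s

Final answer:
(a) eccentricity e = 0.8883
(b) semi-major axis a = 1.54 Tm
(c) velocity at periapsis vₚ = 1.919 km/s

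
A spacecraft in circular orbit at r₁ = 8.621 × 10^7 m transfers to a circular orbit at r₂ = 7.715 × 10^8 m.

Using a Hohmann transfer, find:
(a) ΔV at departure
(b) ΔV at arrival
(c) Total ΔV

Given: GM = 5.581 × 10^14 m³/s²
r₁ = 8.621 × 10^7 m
r₂ = 7.715 × 10^8 m
GM = 5.581 × 10^14 m³/s²
Transfer ellipse: a_t = (r₁ + r₂)/2 = 4.28855 × 10^8 m
Circular speed at r₁: v₁ = √(GM/r₁) = 2544.35 m/s
Transfer speed at r₁ (periapsis): v₁ₜ = √(GM(2/r₁ − 1/a_t)) = 3412.64 m/s
(a) ΔV₁ = v₁ₜ − v₁ = 868.284 m/s ≈ 868.3 m/s
Circular speed at r₂: v₂ = √(GM/r₂) = 850.527 m/s
Transfer speed at r₂ (apoapsis): v₂ₜ = √(GM(2/r₂ − 1/a_t)) = 381.339 m/s
(b) ΔV₂ = v₂ − v₂ₜ = 469.188 m/s ≈ 469.2 m/s
(c) ΔV_total = ΔV₁ + ΔV₂ = 1337.47 m/s ≈ 1.337 km/s

Final answer:
(a) ΔV₁ = 868.3 m/s
(b) ΔV₂ = 469.2 m/s
(c) ΔV_total = 1.337 km/s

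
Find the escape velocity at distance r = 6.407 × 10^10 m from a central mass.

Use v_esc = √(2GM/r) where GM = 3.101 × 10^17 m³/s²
r = 6.407 × 10^10 m
GM = 3.101 × 10^17 m³/s²
2GM/r = 2 × (3.101 × 10^17) / (6.407 × 10^10) = 9.68004 × 10^6 m²/s²
v_esc = √(2GM/r) = 3111.28 m/s ≈ 3.111 km/s

Final answer: 3.111 km/s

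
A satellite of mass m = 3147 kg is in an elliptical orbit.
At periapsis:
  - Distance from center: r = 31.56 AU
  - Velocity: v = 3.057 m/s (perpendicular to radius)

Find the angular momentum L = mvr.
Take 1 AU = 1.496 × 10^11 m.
r = 31.56 AU = 4.72138 × 10^12 m
v = 3.057 m/s
vr = 3.057 × 4.72138 × 10^12 = 1.44332 × 10^13 m²/s
L = m × vr = 3147 × 1.44332 × 10^13 = 4.54214 × 10^16 kg·m²/s ≈ 4.542 × 10^16 kg·m²/s

Final answer: L = 4.542 × 10^16 kg·m²/s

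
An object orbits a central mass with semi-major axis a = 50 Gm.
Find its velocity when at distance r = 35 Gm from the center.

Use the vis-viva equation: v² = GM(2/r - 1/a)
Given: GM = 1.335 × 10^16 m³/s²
a = 50 Gm = 5 × 10^10 m
r = 35 Gm = 3.5 × 10^10 m
GM = 1.335 × 10^16 m³/s²
2/r − 1/a = 5.71429 × 10^-11 − 2 × 10^-11 = 3.71429 × 10^-11 m⁻¹
v² = GM (2/r − 1/a) = 495857 m²/s²
v = 704.171 m/s ≈ 704.2 m/s

Final answer: 704.2 m/s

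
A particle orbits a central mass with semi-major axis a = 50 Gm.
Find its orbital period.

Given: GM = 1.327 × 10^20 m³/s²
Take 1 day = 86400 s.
a = 50 Gm = 5 × 10^10 m
GM = 1.327 × 10^20 m³/s²
a³ = 1.25 × 10^32 m³
T = 2π √(a³/GM) = 2π √((1.25 × 10^32) / (1.327 × 10^20)) = 2π × 970554 s
T = 6.09817 × 10^6 s ≈ 70.58 days

Final answer: 70.58 days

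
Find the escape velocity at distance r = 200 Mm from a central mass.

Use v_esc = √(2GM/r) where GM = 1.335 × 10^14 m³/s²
r = 200 Mm = 2 × 10^8 m
GM = 1.335 × 10^14 m³/s²
2GM/r = 2 × (1.335 × 10^14) / (2 × 10^8) = 1.335 × 10^6 m²/s²
v_esc = √(2GM/r) = 1155.42 m/s ≈ 1.155 km/s

Final answer: 1.155 km/s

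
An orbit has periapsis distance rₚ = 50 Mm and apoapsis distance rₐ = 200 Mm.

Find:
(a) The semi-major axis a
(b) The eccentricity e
rₚ = 50 Mm = 5 × 10^7 m
rₐ = 200 Mm = 2 × 10^8 m
(a) a = (rₚ + rₐ)/2 = 1.25 × 10^8 m ≈ 125 Mm
(b) e = (rₐ − rₚ)/(rₐ + rₚ) = (1.5 × 10^8) / (2.5 × 10^8) = 0.6

Final answer:
(a) a = 125 Mm
(b) e = 0.6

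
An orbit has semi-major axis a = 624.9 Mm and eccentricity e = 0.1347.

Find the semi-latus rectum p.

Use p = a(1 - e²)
a = 624.9 Mm = 6.249 × 10^8 m
e = 0.1347,  e² = 0.0181441,  1 − e² = 0.981856
p = a(1 − e²) = 6.249 × 10^8 m × 0.981856 = 6.13562 × 10^8 m ≈ 613.6 Mm

Final answer: p = 613.6 Mm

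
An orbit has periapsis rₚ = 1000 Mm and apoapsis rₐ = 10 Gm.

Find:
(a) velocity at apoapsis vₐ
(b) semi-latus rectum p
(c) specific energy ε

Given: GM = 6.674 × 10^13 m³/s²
rₚ = 1000 Mm = 1 × 10^9 m
rₐ = 10 Gm = 1 × 10^10 m
GM = 6.674 × 10^13 m³/s²
a = (rₚ + rₐ)/2 = 5.5 × 10^9 m
e = (rₐ − rₚ)/(rₐ + rₚ) = (9 × 10^9) / (1.1 × 10^10) = 0.818182
(a) vₐ² = GM (2/rₐ − 1/a) = 6.674 × 10^13 × (2 × 10^-10 − 1.81818 × 10^-10) = 1213.45 m²/s²;  vₐ = 34.8347 m/s ≈ 34.83 m/s
(b) 1 − e² = 0.330579;  p = a(1 − e²) = 5.5 × 10^9 × 0.330579 = 1.81818 × 10^9 m ≈ 1.818 Gm
(c) 2a = 1.1 × 10^10 m;  ε = −GM/(2a) = -6067.27 J/kg ≈ -6.067 kJ/kg

Final answer:
(a) velocity at apoapsis vₐ = 34.83 m/s
(b) semi-latus rectum p = 1.818 Gm
(c) specific energy ε = -6.067 kJ/kg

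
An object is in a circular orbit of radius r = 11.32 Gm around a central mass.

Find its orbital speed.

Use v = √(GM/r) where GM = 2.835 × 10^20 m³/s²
r = 11.32 Gm = 1.132 × 10^10 m
GM = 2.835 × 10^20 m³/s²
GM/r = (2.835 × 10^20) / (1.132 × 10^10) = 2.50442 × 10^10 m²/s²
v = √(GM/r) = 158253 m/s ≈ 158.3 km/s

Final answer: 158.3 km/s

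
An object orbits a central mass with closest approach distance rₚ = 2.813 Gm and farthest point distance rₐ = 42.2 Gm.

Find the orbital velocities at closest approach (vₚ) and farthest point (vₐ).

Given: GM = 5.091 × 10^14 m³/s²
rₚ = 2.813 Gm = 2.813 × 10^9 m
rₐ = 42.2 Gm = 4.22 × 10^10 m
GM = 5.091 × 10^14 m³/s²
a = (rₚ + rₐ)/2 = 2.25065 × 10^10 m
Vis-viva: v² = GM (2/r − 1/a)
vₚ² = 5.091 × 10^14 × (7.10985 × 10^-10 − 4.44316 × 10^-11) = 339342 m²/s²
vₚ = 582.531 m/s ≈ 582.5 m/s
vₐ² = 5.091 × 10^14 × (4.73934 × 10^-11 − 4.44316 × 10^-11) = 1507.83 m²/s²
vₐ = 38.8308 m/s ≈ 38.83 m/s

Final answer: vₚ = 582.5 m/s, vₐ = 38.83 m/s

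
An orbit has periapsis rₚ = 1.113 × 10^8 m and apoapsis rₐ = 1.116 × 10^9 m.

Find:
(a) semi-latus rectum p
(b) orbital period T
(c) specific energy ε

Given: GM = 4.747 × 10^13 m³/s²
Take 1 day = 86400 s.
rₚ = 1.113 × 10^8 m
rₐ = 1.116 × 10^9 m
GM = 4.747 × 10^13 m³/s²
a = (rₚ + rₐ)/2 = 6.1365 × 10^8 m
e = (rₐ − rₚ)/(rₐ + rₚ) = (1.0047 × 10^9) / (1.2273 × 10^9) = 0.818626
(a) 1 − e² = 0.329851;  p = a(1 − e²) = 6.1365 × 10^8 × 0.329851 = 2.02413 × 10^8 m ≈ 2.024 × 10^8 m
(b) a³ = 2.3108 × 10^26 m³;  T = 2π √(a³/GM) = 2π × 2.20634 × 10^6 s = 1.38628 × 10^7 s ≈ 160.4 days
(c) 2a = 1.2273 × 10^9 m;  ε = −GM/(2a) = -38678.4 J/kg ≈ -38.68 kJ/kg

Final answer:
(a) semi-latus rectum p = 2.024 × 10^8 m
(b) orbital period T = 160.4 days
(c) specific energy ε = -38.68 kJ/kg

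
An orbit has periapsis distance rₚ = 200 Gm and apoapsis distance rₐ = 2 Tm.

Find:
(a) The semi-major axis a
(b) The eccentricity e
rₚ = 200 Gm = 2 × 10^11 m
rₐ = 2 Tm = 2 × 10^12 m
(a) a = (rₚ + rₐ)/2 = 1.1 × 10^12 m ≈ 1.1 Tm
(b) e = (rₐ − rₚ)/(rₐ + rₚ) = (1.8 × 10^12) / (2.2 × 10^12) = 0.818182

Final answer:
(a) a = 1.1 Tm
(b) e = 0.8182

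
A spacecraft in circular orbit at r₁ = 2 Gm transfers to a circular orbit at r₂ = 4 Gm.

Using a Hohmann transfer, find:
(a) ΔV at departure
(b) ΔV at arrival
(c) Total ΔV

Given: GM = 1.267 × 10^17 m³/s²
r₁ = 2 Gm = 2 × 10^9 m
r₂ = 4 Gm = 4 × 10^9 m
GM = 1.267 × 10^17 m³/s²
Transfer ellipse: a_t = (r₁ + r₂)/2 = 3 × 10^9 m
Circular speed at r₁: v₁ = √(GM/r₁) = 7959.27 m/s
Transfer speed at r₁ (periapsis): v₁ₜ = √(GM(2/r₁ − 1/a_t)) = 9190.57 m/s
(a) ΔV₁ = v₁ₜ − v₁ = 1231.3 m/s ≈ 1.231 km/s
Circular speed at r₂: v₂ = √(GM/r₂) = 5628.05 m/s
Transfer speed at r₂ (apoapsis): v₂ₜ = √(GM(2/r₂ − 1/a_t)) = 4595.29 m/s
(b) ΔV₂ = v₂ − v₂ₜ = 1032.77 m/s ≈ 1.033 km/s
(c) ΔV_total = ΔV₁ + ΔV₂ = 2264.07 m/s ≈ 2.264 km/s

Final answer:
(a) ΔV₁ = 1.231 km/s
(b) ΔV₂ = 1.033 km/s
(c) ΔV_total = 2.264 km/s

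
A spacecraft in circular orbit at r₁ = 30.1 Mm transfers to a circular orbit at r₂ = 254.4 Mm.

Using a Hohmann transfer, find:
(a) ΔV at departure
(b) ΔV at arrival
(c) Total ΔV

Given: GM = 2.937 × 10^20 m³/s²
r₁ = 30.1 Mm = 3.01 × 10^7 m
r₂ = 254.4 Mm = 2.544 × 10^8 m
GM = 2.937 × 10^20 m³/s²
Transfer ellipse: a_t = (r₁ + r₂)/2 = 1.4225 × 10^8 m
Circular speed at r₁: v₁ = √(GM/r₁) = 3.1237 × 10^6 m/s
Transfer speed at r₁ (periapsis): v₁ₜ = √(GM(2/r₁ − 1/a_t)) = 4.17735 × 10^6 m/s
(a) ΔV₁ = v₁ₜ − v₁ = 1.05366 × 10^6 m/s ≈ 1054 km/s
Circular speed at r₂: v₂ = √(GM/r₂) = 1.07447 × 10^6 m/s
Transfer speed at r₂ (apoapsis): v₂ₜ = √(GM(2/r₂ − 1/a_t)) = 494254 m/s
(b) ΔV₂ = v₂ − v₂ₜ = 580213 m/s ≈ 580.2 km/s
(c) ΔV_total = ΔV₁ + ΔV₂ = 1.63387 × 10^6 m/s ≈ 1634 km/s

Final answer:
(a) ΔV₁ = 1054 km/s
(b) ΔV₂ = 580.2 km/s
(c) ΔV_total = 1634 km/s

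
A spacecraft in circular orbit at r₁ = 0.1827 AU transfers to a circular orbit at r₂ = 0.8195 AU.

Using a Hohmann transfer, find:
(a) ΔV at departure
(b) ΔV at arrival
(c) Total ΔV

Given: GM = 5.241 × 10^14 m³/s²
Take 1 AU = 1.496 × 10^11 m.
r₁ = 0.1827 AU = 2.73319 × 10^10 m
r₂ = 0.8195 AU = 1.22597 × 10^11 m
GM = 5.241 × 10^14 m³/s²
Transfer ellipse: a_t = (r₁ + r₂)/2 = 7.49646 × 10^10 m
Circular speed at r₁: v₁ = √(GM/r₁) = 138.475 m/s
Transfer speed at r₁ (periapsis): v₁ₜ = √(GM(2/r₁ − 1/a_t)) = 177.086 m/s
(a) ΔV₁ = v₁ₜ − v₁ = 38.6108 m/s ≈ 38.61 m/s
Circular speed at r₂: v₂ = √(GM/r₂) = 65.3833 m/s
Transfer speed at r₂ (apoapsis): v₂ₜ = √(GM(2/r₂ − 1/a_t)) = 39.4797 m/s
(b) ΔV₂ = v₂ − v₂ₜ = 25.9036 m/s ≈ 25.9 m/s
(c) ΔV_total = ΔV₁ + ΔV₂ = 64.5144 m/s ≈ 64.51 m/s

Final answer:
(a) ΔV₁ = 38.61 m/s
(b) ΔV₂ = 25.9 m/s
(c) ΔV_total = 64.51 m/s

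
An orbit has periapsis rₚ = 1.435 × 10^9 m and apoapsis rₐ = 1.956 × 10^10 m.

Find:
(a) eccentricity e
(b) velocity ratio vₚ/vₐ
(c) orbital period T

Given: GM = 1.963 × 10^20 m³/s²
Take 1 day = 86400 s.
rₚ = 1.435 × 10^9 m
rₐ = 1.956 × 10^10 m
GM = 1.963 × 10^20 m³/s²
a = (rₚ + rₐ)/2 = 1.04975 × 10^10 m
e = (rₐ − rₚ)/(rₐ + rₚ) = (1.8125 × 10^10) / (2.0995 × 10^10) = 0.863301
(a) e = 0.863301 ≈ 0.8633
(b) vₚ/vₐ = rₐ/rₚ (angular momentum) = (1.956 × 10^10) / (1.435 × 10^9) = 13.6307 ≈ 13.63
(c) a³ = 1.1568 × 10^30 m³;  T = 2π √(a³/GM) = 2π × 76766 s = 482335 s ≈ 5.583 days

Final answer:
(a) eccentricity e = 0.8633
(b) velocity ratio vₚ/vₐ = 13.63
(c) orbital period T = 5.583 days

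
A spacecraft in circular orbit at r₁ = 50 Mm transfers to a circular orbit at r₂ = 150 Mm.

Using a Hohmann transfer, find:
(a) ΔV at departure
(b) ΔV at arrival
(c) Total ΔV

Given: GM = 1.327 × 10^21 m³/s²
r₁ = 50 Mm = 5 × 10^7 m
r₂ = 150 Mm = 1.5 × 10^8 m
GM = 1.327 × 10^21 m³/s²
Transfer ellipse: a_t = (r₁ + r₂)/2 = 1 × 10^8 m
Circular speed at r₁: v₁ = √(GM/r₁) = 5.1517 × 10^6 m/s
Transfer speed at r₁ (periapsis): v₁ₜ = √(GM(2/r₁ − 1/a_t)) = 6.30952 × 10^6 m/s
(a) ΔV₁ = v₁ₜ − v₁ = 1.15782 × 10^6 m/s ≈ 1158 km/s
Circular speed at r₂: v₂ = √(GM/r₂) = 2.97433 × 10^6 m/s
Transfer speed at r₂ (apoapsis): v₂ₜ = √(GM(2/r₂ − 1/a_t)) = 2.10317 × 10^6 m/s
(b) ΔV₂ = v₂ − v₂ₜ = 871162 m/s ≈ 871.2 km/s
(c) ΔV_total = ΔV₁ + ΔV₂ = 2.02898 × 10^6 m/s ≈ 2029 km/s

Final answer:
(a) ΔV₁ = 1158 km/s
(b) ΔV₂ = 871.2 km/s
(c) ΔV_total = 2029 km/s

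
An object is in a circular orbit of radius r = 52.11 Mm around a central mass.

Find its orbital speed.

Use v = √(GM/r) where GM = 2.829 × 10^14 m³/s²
r = 52.11 Mm = 5.211 × 10^7 m
GM = 2.829 × 10^14 m³/s²
GM/r = (2.829 × 10^14) / (5.211 × 10^7) = 5.4289 × 10^6 m²/s²
v = √(GM/r) = 2330 m/s ≈ 2.33 km/s

Final answer: 2.33 km/s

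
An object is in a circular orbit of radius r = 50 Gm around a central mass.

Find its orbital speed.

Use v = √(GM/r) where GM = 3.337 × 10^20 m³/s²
r = 50 Gm = 5 × 10^10 m
GM = 3.337 × 10^20 m³/s²
GM/r = (3.337 × 10^20) / (5 × 10^10) = 6.674 × 10^9 m²/s²
v = √(GM/r) = 81694.6 m/s ≈ 81.69 km/s

Final answer: 81.69 km/s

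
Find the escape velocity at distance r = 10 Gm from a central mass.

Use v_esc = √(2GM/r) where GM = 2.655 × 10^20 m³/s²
r = 10 Gm = 1 × 10^10 m
GM = 2.655 × 10^20 m³/s²
2GM/r = 2 × (2.655 × 10^20) / (1 × 10^10) = 5.31 × 10^10 m²/s²
v_esc = √(2GM/r) = 230434 m/s ≈ 230.4 km/s

Final answer: 230.4 km/s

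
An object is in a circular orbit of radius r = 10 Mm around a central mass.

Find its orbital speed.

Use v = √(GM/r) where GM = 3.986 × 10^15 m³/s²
r = 10 Mm = 1 × 10^7 m
GM = 3.986 × 10^15 m³/s²
GM/r = (3.986 × 10^15) / (1 × 10^7) = 3.986 × 10^8 m²/s²
v = √(GM/r) = 19965 m/s ≈ 19.96 km/s

Final answer: 19.96 km/s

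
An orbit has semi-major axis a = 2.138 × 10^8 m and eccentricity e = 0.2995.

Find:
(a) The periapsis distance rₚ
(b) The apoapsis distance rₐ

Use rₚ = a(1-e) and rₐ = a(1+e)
a = 2.138 × 10^8 m
e = 0.2995:  1 − e = 0.7005,  1 + e = 1.2995
(a) rₚ = a(1 − e) = 2.138 × 10^8 m × 0.7005 = 1.49767 × 10^8 m ≈ 1.498 × 10^8 m
(b) rₐ = a(1 + e) = 2.138 × 10^8 m × 1.2995 = 2.77833 × 10^8 m ≈ 2.778 × 10^8 m

Final answer:
(a) rₚ = 1.498 × 10^8 m
(b) rₐ = 2.778 × 10^8 m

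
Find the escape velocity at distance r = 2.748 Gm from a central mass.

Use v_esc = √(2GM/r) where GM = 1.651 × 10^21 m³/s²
r = 2.748 Gm = 2.748 × 10^9 m
GM = 1.651 × 10^21 m³/s²
2GM/r = 2 × (1.651 × 10^21) / (2.748 × 10^9) = 1.2016 × 10^12 m²/s²
v_esc = √(2GM/r) = 1.09618 × 10^6 m/s ≈ 1096 km/s

Final answer: 1096 km/s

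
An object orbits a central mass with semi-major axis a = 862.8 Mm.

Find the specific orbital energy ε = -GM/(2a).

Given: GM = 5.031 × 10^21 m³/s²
a = 862.8 Mm = 8.628 × 10^8 m
GM = 5.031 × 10^21 m³/s²
2a = 1.7256 × 10^9 m
ε = −GM/(2a) = -2.91551 × 10^12 J/kg ≈ -2916 GJ/kg

Final answer: -2916 GJ/kg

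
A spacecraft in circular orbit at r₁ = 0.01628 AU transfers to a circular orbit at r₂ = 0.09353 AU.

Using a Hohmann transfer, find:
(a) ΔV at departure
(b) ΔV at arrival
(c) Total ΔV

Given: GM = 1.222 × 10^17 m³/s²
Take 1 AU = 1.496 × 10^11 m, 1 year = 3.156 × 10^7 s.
r₁ = 0.01628 AU = 2.43549 × 10^9 m
r₂ = 0.09353 AU = 1.39921 × 10^10 m
GM = 1.222 × 10^17 m³/s²
Transfer ellipse: a_t = (r₁ + r₂)/2 = 8.21379 × 10^9 m
Circular speed at r₁: v₁ = √(GM/r₁) = 7083.41 m/s
Transfer speed at r₁ (periapsis): v₁ₜ = √(GM(2/r₁ − 1/a_t)) = 9245.11 m/s
(a) ΔV₁ = v₁ₜ − v₁ = 2161.7 m/s ≈ 0.456 AU/year
Circular speed at r₂: v₂ = √(GM/r₂) = 2955.25 m/s
Transfer speed at r₂ (apoapsis): v₂ₜ = √(GM(2/r₂ − 1/a_t)) = 1609.22 m/s
(b) ΔV₂ = v₂ − v₂ₜ = 1346.03 m/s ≈ 0.284 AU/year
(c) ΔV_total = ΔV₁ + ΔV₂ = 3507.73 m/s ≈ 0.74 AU/year

Final answer:
(a) ΔV₁ = 0.456 AU/year
(b) ΔV₂ = 0.284 AU/year
(c) ΔV_total = 0.74 AU/year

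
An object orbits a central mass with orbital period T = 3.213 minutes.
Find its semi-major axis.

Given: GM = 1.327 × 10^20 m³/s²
T = 3.213 minutes = 192.78 s
GM = 1.327 × 10^20 m³/s²
Kepler's third law: a³ = GM T² / (4π²)
T² = 37164.1 s²
a³ = (1.327 × 10^20) × 37164.1 / (4π²) = 1.24921 × 10^23 m³
a = (a³)^(1/3) = 4.99895 × 10^7 m ≈ 49.99 Mm

Final answer: 49.99 Mm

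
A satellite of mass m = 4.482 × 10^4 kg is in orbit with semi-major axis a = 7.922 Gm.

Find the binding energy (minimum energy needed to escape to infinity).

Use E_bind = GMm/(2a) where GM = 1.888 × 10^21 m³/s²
a = 7.922 Gm = 7.922 × 10^9 m
GM = 1.888 × 10^21 m³/s²
m = 4.482 × 10^4 kg
GMm = 1.888 × 10^21 × 44820 = 8.46202 × 10^25 m³·kg/s²
2a = 1.5844 × 10^10 m
E_bind = GMm/(2a) = 5.34083 × 10^15 J ≈ 5.341 PJ

Final answer: 5.341 PJ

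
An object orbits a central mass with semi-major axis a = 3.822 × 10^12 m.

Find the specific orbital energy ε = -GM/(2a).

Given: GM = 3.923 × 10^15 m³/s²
a = 3.822 × 10^12 m
GM = 3.923 × 10^15 m³/s²
2a = 7.644 × 10^12 m
ε = −GM/(2a) = -513.213 J/kg ≈ -513.2 J/kg

Final answer: -513.2 J/kg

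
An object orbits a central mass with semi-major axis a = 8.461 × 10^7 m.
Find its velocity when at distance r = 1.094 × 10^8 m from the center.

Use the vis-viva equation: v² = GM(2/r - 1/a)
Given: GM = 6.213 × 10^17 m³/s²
a = 8.461 × 10^7 m
r = 1.094 × 10^8 m
GM = 6.213 × 10^17 m³/s²
2/r − 1/a = 1.82815 × 10^-8 − 1.18189 × 10^-8 = 6.4626 × 10^-9 m⁻¹
v² = GM (2/r − 1/a) = 4.01521 × 10^9 m²/s²
v = 63365.7 m/s ≈ 63.37 km/s

Final answer: 63.37 km/s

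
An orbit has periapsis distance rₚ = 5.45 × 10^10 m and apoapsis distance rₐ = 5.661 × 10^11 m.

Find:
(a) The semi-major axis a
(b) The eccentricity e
rₚ = 5.45 × 10^10 m
rₐ = 5.661 × 10^11 m
(a) a = (rₚ + rₐ)/2 = 3.103 × 10^11 m ≈ 3.103 × 10^11 m
(b) e = (rₐ − rₚ)/(rₐ + rₚ) = (5.116 × 10^11) / (6.206 × 10^11) = 0.824364

Final answer:
(a) a = 3.103 × 10^11 m
(b) e = 0.8244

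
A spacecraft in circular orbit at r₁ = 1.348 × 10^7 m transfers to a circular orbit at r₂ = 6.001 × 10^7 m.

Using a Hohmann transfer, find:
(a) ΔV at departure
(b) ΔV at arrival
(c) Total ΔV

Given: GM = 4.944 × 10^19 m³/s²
r₁ = 1.348 × 10^7 m
r₂ = 6.001 × 10^7 m
GM = 4.944 × 10^19 m³/s²
Transfer ellipse: a_t = (r₁ + r₂)/2 = 3.6745 × 10^7 m
Circular speed at r₁: v₁ = √(GM/r₁) = 1.91511 × 10^6 m/s
Transfer speed at r₁ (periapsis): v₁ₜ = √(GM(2/r₁ − 1/a_t)) = 2.44741 × 10^6 m/s
(a) ΔV₁ = v₁ₜ − v₁ = 532299 m/s ≈ 532.3 km/s
Circular speed at r₂: v₂ = √(GM/r₂) = 907669 m/s
Transfer speed at r₂ (apoapsis): v₂ₜ = √(GM(2/r₂ − 1/a_t)) = 549760 m/s
(b) ΔV₂ = v₂ − v₂ₜ = 357909 m/s ≈ 357.9 km/s
(c) ΔV_total = ΔV₁ + ΔV₂ = 890208 m/s ≈ 890.2 km/s

Final answer:
(a) ΔV₁ = 532.3 km/s
(b) ΔV₂ = 357.9 km/s
(c) ΔV_total = 890.2 km/s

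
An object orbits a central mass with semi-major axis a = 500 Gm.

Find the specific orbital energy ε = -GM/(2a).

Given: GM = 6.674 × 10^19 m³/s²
a = 500 Gm = 5 × 10^11 m
GM = 6.674 × 10^19 m³/s²
2a = 1 × 10^12 m
ε = −GM/(2a) = -6.674 × 10^7 J/kg ≈ -66.74 MJ/kg

Final answer: -66.74 MJ/kg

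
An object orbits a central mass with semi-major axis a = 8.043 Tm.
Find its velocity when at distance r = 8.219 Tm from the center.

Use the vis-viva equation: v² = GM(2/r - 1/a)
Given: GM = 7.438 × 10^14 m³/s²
a = 8.043 Tm = 8.043 × 10^12 m
r = 8.219 Tm = 8.219 × 10^12 m
GM = 7.438 × 10^14 m³/s²
2/r − 1/a = 2.43339 × 10^-13 − 1.24332 × 10^-13 = 1.19007 × 10^-13 m⁻¹
v² = GM (2/r − 1/a) = 88.5173 m²/s²
v = 9.40836 m/s ≈ 9.408 m/s

Final answer: 9.408 m/s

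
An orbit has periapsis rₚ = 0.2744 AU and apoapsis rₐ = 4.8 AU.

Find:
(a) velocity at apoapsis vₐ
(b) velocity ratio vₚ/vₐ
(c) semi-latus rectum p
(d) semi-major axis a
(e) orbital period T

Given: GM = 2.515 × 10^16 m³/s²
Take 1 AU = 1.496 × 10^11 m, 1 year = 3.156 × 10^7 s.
rₚ = 0.2744 AU = 4.10502 × 10^10 m
rₐ = 4.8 AU = 7.1808 × 10^11 m
GM = 2.515 × 10^16 m³/s²
a = (rₚ + rₐ)/2 = 3.79565 × 10^11 m
e = (rₐ − rₚ)/(rₐ + rₚ) = (6.7703 × 10^11) / (7.5913 × 10^11) = 0.891849
(a) vₐ² = GM (2/rₐ − 1/a) = 2.515 × 10^16 × (2.7852 × 10^-12 − 2.63459 × 10^-12) = 3787.87 m²/s²;  vₐ = 61.5456 m/s ≈ 61.55 m/s
(b) vₚ/vₐ = rₐ/rₚ (angular momentum) = (7.1808 × 10^11) / (4.10502 × 10^10) = 17.4927 ≈ 17.49
(c) 1 − e² = 0.204605;  p = a(1 − e²) = 3.79565 × 10^11 × 0.204605 = 7.76609 × 10^10 m ≈ 0.5191 AU
(d) a = 3.79565 × 10^11 m ≈ 2.537 AU
(e) a³ = 5.46838 × 10^34 m³;  T = 2π √(a³/GM) = 2π × 1.47455 × 10^9 s = 9.26489 × 10^9 s ≈ 293.6 years

Final answer:
(a) velocity at apoapsis vₐ = 61.55 m/s
(b) velocity ratio vₚ/vₐ = 17.49
(c) semi-latus rectum p = 0.5191 AU
(d) semi-major axis a = 2.537 AU
(e) orbital period T = 293.6 years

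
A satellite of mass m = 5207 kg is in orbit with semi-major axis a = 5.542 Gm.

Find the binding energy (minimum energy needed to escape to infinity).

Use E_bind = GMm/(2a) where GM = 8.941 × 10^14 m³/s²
a = 5.542 Gm = 5.542 × 10^9 m
GM = 8.941 × 10^14 m³/s²
m = 5207 kg
GMm = 8.941 × 10^14 × 5207 = 4.65558 × 10^18 m³·kg/s²
2a = 1.1084 × 10^10 m
E_bind = GMm/(2a) = 4.20027 × 10^8 J ≈ 420 MJ

Final answer: 420 MJ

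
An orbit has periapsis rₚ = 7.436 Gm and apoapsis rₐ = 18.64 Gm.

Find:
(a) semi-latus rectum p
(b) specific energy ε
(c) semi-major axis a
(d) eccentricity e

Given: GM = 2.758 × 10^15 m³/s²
rₚ = 7.436 Gm = 7.436 × 10^9 m
rₐ = 18.64 Gm = 1.864 × 10^10 m
GM = 2.758 × 10^15 m³/s²
a = (rₚ + rₐ)/2 = 1.3038 × 10^10 m
e = (rₐ − rₚ)/(rₐ + rₚ) = (1.1204 × 10^10) / (2.6076 × 10^10) = 0.429667
(a) 1 − e² = 0.815386;  p = a(1 − e²) = 1.3038 × 10^10 × 0.815386 = 1.0631 × 10^10 m ≈ 10.63 Gm
(b) 2a = 2.6076 × 10^10 m;  ε = −GM/(2a) = -105768 J/kg ≈ -105.8 kJ/kg
(c) a = 1.3038 × 10^10 m ≈ 13.04 Gm
(d) e = 0.429667 ≈ 0.4297

Final answer:
(a) semi-latus rectum p = 10.63 Gm
(b) specific energy ε = -105.8 kJ/kg
(c) semi-major axis a = 13.04 Gm
(d) eccentricity e = 0.4297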